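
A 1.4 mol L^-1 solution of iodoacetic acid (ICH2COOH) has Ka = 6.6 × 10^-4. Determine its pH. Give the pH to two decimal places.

pH = 1.52

ICH2COOH ⇌ ICH2COO- + H+
Ka = [H+]²/(1.4 − [H+]) = 6.6 × 10^-4
Since Ka ≪ C₀, [H+] ≈ √(Ka·C₀) = 3.04 × 10^-2 M.
Check: 2.2% ionized — well under 5%, approximation valid.
pH = −log(3.04 × 10^-2) = 1.52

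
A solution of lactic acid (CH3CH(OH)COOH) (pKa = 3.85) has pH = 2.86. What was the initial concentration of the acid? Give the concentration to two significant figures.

[H+] = 10^(-2.86) = 1.38 × 10^-3 M = x
Ka = 10^(−3.85) = 1.41 × 10^-4
Ka = x²/(C₀ − x) ⇒ C₀ = x + x²/Ka
C₀ = 1.38 × 10^-3 + (1.38 × 10^-3)²/(1.41 × 10^-4) = 1.49 × 10^-2 M

C₀ = 1.5 × 10^-2 M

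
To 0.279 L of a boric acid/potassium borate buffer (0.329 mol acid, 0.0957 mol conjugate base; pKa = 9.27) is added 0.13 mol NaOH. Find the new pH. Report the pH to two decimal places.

pH = 9.32

After neutralization: n(B(OH)3) = 0.199 mol, n(B(OH)4-) = 0.226 mol.
pH = pKa + log([A⁻]/[HA]) = 9.27 + log(0.226/0.199) = 9.27 +0.055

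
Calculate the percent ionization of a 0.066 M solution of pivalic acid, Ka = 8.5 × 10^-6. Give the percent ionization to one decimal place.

(CH3)3CCOOH ⇌ (CH3)3CCOO- + H+; let x = [H+] at equilibrium.
x ≈ √(Ka·C₀) = √(8.5 × 10^-6 × 0.066) = 7.49 × 10^-4 M
% ionization = x/C₀ × 100% = 7.49 × 10^-4/0.066 × 100% = 1.1%

1.1%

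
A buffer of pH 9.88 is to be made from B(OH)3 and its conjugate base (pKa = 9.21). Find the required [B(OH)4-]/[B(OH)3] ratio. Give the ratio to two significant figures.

pH = pKa + log(r) ⇒ log(r) = 9.88 − 9.21 = +0.67
r = [B(OH)4-]/[B(OH)3] = 10^(+0.67) = 4.68

ratio = 4.7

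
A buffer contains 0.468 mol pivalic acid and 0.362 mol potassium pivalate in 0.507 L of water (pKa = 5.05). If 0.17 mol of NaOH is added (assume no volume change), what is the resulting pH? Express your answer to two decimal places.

pH = 5.30

After neutralization: n((CH3)3CCOOH) = 0.298 mol, n((CH3)3CCOO-) = 0.532 mol.
pH = pKa + log([A⁻]/[HA]) = 5.05 + log(0.532/0.298) = 5.05 +0.252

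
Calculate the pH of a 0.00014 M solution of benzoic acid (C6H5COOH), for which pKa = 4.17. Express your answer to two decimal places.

C6H5COOH ⇌ C6H5COO- + H+
Ka = 10^(−4.17) = 6.76 × 10^-5
From the ICE table, Ka = [H+]²/(0.00014 − [H+]) = 6.76 × 10^-5.
Here C₀/Ka ≈ 2.07, so the small-[H+] approximation fails. Use the quadratic:
[H+] = [−6.76e-05 + √(6.76e-05² + 3.79e-08)]/2 = 6.92 × 10^-5 M
pH = −log[H+] = −log(6.92 × 10^-5) = 4.16

pH = 4.16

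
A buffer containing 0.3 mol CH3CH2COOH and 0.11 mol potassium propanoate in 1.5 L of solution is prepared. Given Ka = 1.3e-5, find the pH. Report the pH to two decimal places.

pKa = −log(1.3 × 10^-5) = 4.886
pH = pKa + log([A⁻]/[HA]) = 4.886 + log(0.11/0.3)
pH = 4.886 + (-0.436) = 4.45

pH = 4.45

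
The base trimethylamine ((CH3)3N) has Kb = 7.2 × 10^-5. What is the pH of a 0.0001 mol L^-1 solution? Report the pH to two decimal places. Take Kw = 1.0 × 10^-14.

pH = 9.75

(CH3)3N + H2O ⇌ (CH3)3NH+ + OH-
Kb = x²/(0.0001 − x) = 7.2 × 10^-5
Here C₀/Kb ≈ 1.39, so the small-x approximation fails. Use the quadratic:
x = [−7.2e-05 + √(7.2e-05² + 2.88e-08)]/2 = 5.62 × 10^-5 M
pOH = 4.25, so pH = 14.00 − pOH = 9.75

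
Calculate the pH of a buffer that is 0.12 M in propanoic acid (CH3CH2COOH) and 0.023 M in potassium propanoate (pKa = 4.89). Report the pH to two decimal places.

pH = 4.17

pH = pKa + log([A⁻]/[HA]) = 4.89 + log(0.023/0.12)
pH = 4.89 + (-0.717) = 4.17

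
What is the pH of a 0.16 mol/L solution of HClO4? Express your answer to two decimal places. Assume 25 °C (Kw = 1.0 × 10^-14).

HClO4 is a strong acid and dissociates completely, so [H+] = 0.16 M.
pH = -log(0.16) = 0.80

pH = 0.80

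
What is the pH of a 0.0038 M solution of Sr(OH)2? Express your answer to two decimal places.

Sr(OH)2 is a strong base (each formula unit releases 2 OH-); [OH-] = 0.0076 M.
pOH = -log(0.0076) = 2.12
pH = 14.00 - 2.12 = 11.88

pH = 11.88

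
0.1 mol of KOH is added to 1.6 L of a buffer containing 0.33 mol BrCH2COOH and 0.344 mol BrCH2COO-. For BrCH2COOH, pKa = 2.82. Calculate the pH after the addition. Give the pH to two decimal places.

pH = 3.11

OH- converts BrCH2COOH to BrCH2COO-: BrCH2COOH → 0.23 mol, BrCH2COO- → 0.444 mol.
pH = pKa + log([A⁻]/[HA]) = 2.82 + log(0.444/0.23) = 2.82 +0.286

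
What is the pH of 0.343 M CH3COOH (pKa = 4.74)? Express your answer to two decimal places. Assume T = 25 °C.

pH = 2.60

CH3COOH ⇌ CH3COO- + H+
Ka = 10^(−4.74) = 1.82 × 10^-5
Ka = x²/(0.343 − x) = 1.82 × 10^-5
Since Ka ≪ C₀, x ≈ √(Ka·C₀) = 2.50 × 10^-3 M.
pH = −log(2.50 × 10^-3) = 2.60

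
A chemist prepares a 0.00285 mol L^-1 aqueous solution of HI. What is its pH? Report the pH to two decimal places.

pH = 2.55

HI is a strong acid and dissociates completely, so [H+] = 0.00285 M.
pH = -log(0.00285) = 2.55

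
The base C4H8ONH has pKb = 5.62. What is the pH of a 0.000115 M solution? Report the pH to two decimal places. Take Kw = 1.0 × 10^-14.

pH = 9.19

C4H8ONH + H2O ⇌ C4H8ONH2+ + OH-
Kb = 10^(−5.62) = 2.40 × 10^-6
From the ICE table, Kb = x²/(0.000115 − x) = 2.40 × 10^-6.
x is not negligible relative to C₀; solve x² + 2.4e-06·x − 2.76e-10 = 0.
x = [−2.4e-06 + √(2.4e-06² + 1.1e-09)]/2 = 1.55 × 10^-5 M
pOH = −log(1.55 × 10^-5) = 4.81; pH = 14.00 − 4.81 = 9.19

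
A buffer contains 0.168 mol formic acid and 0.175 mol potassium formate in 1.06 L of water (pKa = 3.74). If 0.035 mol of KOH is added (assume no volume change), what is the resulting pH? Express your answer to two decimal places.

OH- converts HCOOH to HCOO-: HCOOH → 0.133 mol, HCOO- → 0.21 mol.
pH = pKa + log(n_HCOO-/n_HCOOH) = 3.74 + log(0.21/0.133) = 3.74 + (+0.198)

pH = 3.94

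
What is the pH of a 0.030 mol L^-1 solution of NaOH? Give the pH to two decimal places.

pH = 12.48

NaOH is a strong base; [OH-] = 0.03 M.
pOH = -log(0.03) = 1.52
pH = 14.00 - 1.52 = 12.48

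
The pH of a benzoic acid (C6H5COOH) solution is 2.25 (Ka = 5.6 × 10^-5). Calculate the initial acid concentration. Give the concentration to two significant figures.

C₀ = 5.7 × 10^-1 M

[H+] = 10^(-2.25) = 5.62 × 10^-3 M = x
Ka = x²/(C₀ − x) ⇒ C₀ = x + x²/Ka
C₀ = 5.62 × 10^-3 + (5.62 × 10^-3)²/(5.6 × 10^-5) = 5.70 × 10^-1 M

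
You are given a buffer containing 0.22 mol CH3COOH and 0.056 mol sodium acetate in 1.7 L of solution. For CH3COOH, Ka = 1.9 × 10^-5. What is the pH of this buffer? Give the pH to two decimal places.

pH = 4.13

pKa = −log(1.9 × 10^-5) = 4.721
pH = pKa + log([A⁻]/[HA]) = 4.721 + log(0.056/0.22)
pH = 4.721 + (-0.594) = 4.13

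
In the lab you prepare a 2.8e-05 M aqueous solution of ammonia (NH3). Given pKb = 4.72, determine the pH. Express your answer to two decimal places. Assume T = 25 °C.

NH3 + H2O ⇌ NH4+ + OH-
Kb = 10^(−4.72) = 1.91 × 10^-5
From the ICE table, Kb = x²/(2.8e-05 − x) = 1.91 × 10^-5.
The 5% rule fails; solving x² + Kb·x − Kb·C₀ = 0 exactly:
x = (−Kb + √(Kb² + 4·Kb·C₀))/2 = 1.55 × 10^-5 M
pOH = −log(1.55 × 10^-5) = 4.81; pH = 14.00 − 4.81 = 9.19

pH = 9.19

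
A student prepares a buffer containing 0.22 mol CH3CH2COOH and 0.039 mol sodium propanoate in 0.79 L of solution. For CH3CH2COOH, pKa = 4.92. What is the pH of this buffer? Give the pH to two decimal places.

Henderson–Hasselbalch: pH = pKa + log([CH3CH2COO-]/[CH3CH2COOH]) = 4.92 + log(0.039/0.22)
pH = 4.92 + (-0.751) = 4.17

pH = 4.17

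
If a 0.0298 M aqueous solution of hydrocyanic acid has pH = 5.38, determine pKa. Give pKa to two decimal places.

[H+] = 10^(-5.38) = 4.17 × 10^-6 M
At equilibrium [HA] = 0.0298 − 4.17 × 10^-6 = 2.98 × 10^-2 M
Ka = [H+][A-]/[HA] = (4.17 × 10^-6)² / 2.98 × 10^-2 = 5.84 × 10^-10
pKa = -log(5.84 × 10^-10) = 9.23

pKa = 9.23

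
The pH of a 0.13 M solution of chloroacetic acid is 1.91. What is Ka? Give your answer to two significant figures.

Ka = 1.3 × 10^-3

[H+] = 10^(-1.91) = 1.23 × 10^-2 M
At equilibrium [HA] = 0.13 − 1.23 × 10^-2 = 1.18 × 10^-1 M
Ka = [H+][A-]/[HA] = (1.23 × 10^-2)² / 1.18 × 10^-1 = 1.3 × 10^-3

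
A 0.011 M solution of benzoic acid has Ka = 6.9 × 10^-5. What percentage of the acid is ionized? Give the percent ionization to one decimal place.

7.6%

C6H5COOH ⇌ C6H5COO- + H+; let x = [H+] at equilibrium.
Solve x² + 6.9e-05x − 7.59e-07 = 0 → x = 8.37 × 10^-4 M
Fraction ionized = 8.37 × 10^-4 / 0.011 = 0.0761 → 7.6%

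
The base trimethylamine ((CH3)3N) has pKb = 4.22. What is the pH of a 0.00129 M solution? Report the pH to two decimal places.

(CH3)3N + H2O ⇌ (CH3)3NH+ + OH-
Kb = 10^(−4.22) = 6.03 × 10^-5
From the ICE table, Kb = [OH-]²/(0.00129 − [OH-]) = 6.03 × 10^-5.
[OH-] is not negligible relative to C₀; solve [OH-]² + 6.03e-05·[OH-] − 7.78e-08 = 0.
[OH-] = (−Kb + √(Kb² + 4·Kb·C₀))/2 = 2.50 × 10^-4 M
pOH = 3.60, so pH = 14.00 − pOH = 10.40

pH = 10.40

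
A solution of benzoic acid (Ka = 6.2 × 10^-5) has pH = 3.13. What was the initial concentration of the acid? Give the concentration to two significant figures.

[H+] = 10^(-3.13) = 7.41 × 10^-4 M = x
Ka = x²/(C₀ − x) ⇒ C₀ = x + x²/Ka
C₀ = 7.41 × 10^-4 + (7.41 × 10^-4)²/(6.2 × 10^-5) = 9.60 × 10^-3 M

C₀ = 9.6 × 10^-3 M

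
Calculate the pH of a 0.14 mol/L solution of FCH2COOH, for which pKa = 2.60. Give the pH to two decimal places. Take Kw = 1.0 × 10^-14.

FCH2COOH ⇌ FCH2COO- + H+
Ka = 10^(−2.60) = 2.51 × 10^-3
Let x = [H+] at equilibrium. Ka = x²/(0.14 − x).
Here C₀/Ka ≈ 55.8, so the small-x approximation fails. Use the quadratic:
x = (−Ka + √(Ka² + 4·Ka·C₀))/2 = 1.75 × 10^-2 M
pH = −log(1.75 × 10^-2) = 1.76

pH = 1.76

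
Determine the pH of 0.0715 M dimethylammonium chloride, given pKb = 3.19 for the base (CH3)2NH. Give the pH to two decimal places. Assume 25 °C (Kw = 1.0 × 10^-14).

(CH3)2NH2+ is the conjugate acid of the weak base (CH3)2NH.
Kb = 10^(−3.19) = 6.46 × 10^-4
Ka = Kw/Kb = 1.0×10^-14 / 6.46 × 10^-4 = 1.55 × 10^-11
Ka = [H+]²/(0.0715 − [H+]) = 1.55 × 10^-11
Assume [H+] ≪ 0.0715: [H+] ≈ √(1.55 × 10^-11 × 0.0715) = 1.05 × 10^-6 M
pH = −log(1.05 × 10^-6) = 5.98

pH = 5.98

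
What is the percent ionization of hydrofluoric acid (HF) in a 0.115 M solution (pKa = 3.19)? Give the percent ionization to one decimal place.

HF ⇌ F- + H+; let x = [H+] at equilibrium.
Ka = 10^(−3.19) = 6.46 × 10^-4
Solve x² + 0.000646x − 7.43e-05 = 0 → x = 8.30 × 10^-3 M
% ionization = x/C₀ × 100% = 8.30 × 10^-3/0.115 × 100% = 7.2%

7.2%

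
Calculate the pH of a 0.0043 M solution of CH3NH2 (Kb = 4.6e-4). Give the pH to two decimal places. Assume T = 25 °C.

CH3NH2 + H2O ⇌ CH3NH3+ + OH-
Kb = [OH-]²/(0.0043 − [OH-]) = 4.6 × 10^-4
Here C₀/Kb ≈ 9.35, so the small-[OH-] approximation fails. Use the quadratic:
[OH-] = (−Kb + √(Kb² + 4·Kb·C₀))/2 = 1.20 × 10^-3 M
pOH = 2.92, so pH = 14.00 − pOH = 11.08

pH = 11.08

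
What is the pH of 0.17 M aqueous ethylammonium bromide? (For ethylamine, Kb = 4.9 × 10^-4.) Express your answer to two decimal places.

pH = 5.73

C2H5NH3+ is the conjugate acid of the weak base C2H5NH2.
Ka = Kw/Kb = 1.0×10^-14 / 4.9 × 10^-4 = 2.04 × 10^-11
Ka = [H+]²/(0.17 − [H+]) = 2.04 × 10^-11
Neglecting [H+] in the denominator: [H+] = √(2.04 × 10^-11 × 0.17) = 1.86 × 10^-6 M
pH = −log(1.86 × 10^-6) = 5.73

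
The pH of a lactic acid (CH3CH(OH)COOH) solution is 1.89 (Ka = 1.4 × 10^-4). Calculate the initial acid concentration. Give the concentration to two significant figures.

C₀ = 1.2 M

[H+] = 10^(-1.89) = 1.29 × 10^-2 M = x
Ka = x²/(C₀ − x) ⇒ C₀ = x + x²/Ka
C₀ = 1.29 × 10^-2 + (1.29 × 10^-2)²/(1.4 × 10^-4) = 1.20 M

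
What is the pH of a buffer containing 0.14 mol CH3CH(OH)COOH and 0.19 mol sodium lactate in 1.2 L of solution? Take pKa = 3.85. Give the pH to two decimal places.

pH = 3.98

pH = pKa + log([A⁻]/[HA]) = 3.85 + log(0.19/0.14)
pH = 3.85 + (+0.133) = 3.98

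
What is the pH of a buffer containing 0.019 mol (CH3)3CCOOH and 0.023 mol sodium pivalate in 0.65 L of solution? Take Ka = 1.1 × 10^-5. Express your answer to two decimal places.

pH = 5.04

pKa = −log(1.1 × 10^-5) = 4.959
Henderson–Hasselbalch: pH = pKa + log([(CH3)3CCOO-]/[(CH3)3CCOOH]) = 4.959 + log(0.023/0.019)
pH = 4.959 + (+0.083) = 5.04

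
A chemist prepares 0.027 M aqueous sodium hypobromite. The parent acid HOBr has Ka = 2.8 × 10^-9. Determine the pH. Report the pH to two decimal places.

pH = 10.49

OBr- is the conjugate base of the weak acid HOBr.
Kb = Kw/Ka = 1.0×10^-14 / 2.8 × 10^-9 = 3.57 × 10^-6
Kb = x²/(0.027 − x) = 3.57 × 10^-6
Since Kb ≪ C₀, x ≈ √(Kb·C₀) = 3.10 × 10^-4 M.
Check: 1.1% ionized — well under 5%, approximation valid.
pOH = −log(3.10 × 10^-4) = 3.51; pH = 14.00 − 3.51 = 10.49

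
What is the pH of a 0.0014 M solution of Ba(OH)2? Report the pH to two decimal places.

Ba(OH)2 is a strong base (each formula unit releases 2 OH-); [OH-] = 0.0028 M.
pOH = -log(0.0028) = 2.55
pH = 14.00 - 2.55 = 11.45

pH = 11.45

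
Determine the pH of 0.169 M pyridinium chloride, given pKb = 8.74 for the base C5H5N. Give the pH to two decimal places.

pH = 3.02

C5H5NH+ is the conjugate acid of the weak base C5H5N.
Kb = 10^(−8.74) = 1.82 × 10^-9
Ka = Kw/Kb = 1.0×10^-14 / 1.82 × 10^-9 = 5.49 × 10^-6
Ka = x²/(0.169 − x) = 5.49 × 10^-6
Neglecting x in the denominator: x = √(5.49 × 10^-6 × 0.169) = 9.63 × 10^-4 M
pH = −log[H+] = −log(9.63 × 10^-4) = 3.02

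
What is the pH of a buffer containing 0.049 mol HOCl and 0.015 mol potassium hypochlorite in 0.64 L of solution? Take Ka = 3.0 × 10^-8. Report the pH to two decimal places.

pH = 7.01

pKa = −log(3.0 × 10^-8) = 7.523
pH = pKa + log([A⁻]/[HA]) = 7.523 + log(0.015/0.049)
pH = 7.523 + (-0.514) = 7.01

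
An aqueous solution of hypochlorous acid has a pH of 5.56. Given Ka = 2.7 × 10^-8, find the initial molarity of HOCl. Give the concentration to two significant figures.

C₀ = 2.8 × 10^-4 M

[H+] = 10^(-5.56) = 2.75 × 10^-6 M = x
Ka = x²/(C₀ − x) ⇒ C₀ = x + x²/Ka
C₀ = 2.75 × 10^-6 + (2.75 × 10^-6)²/(2.7 × 10^-8) = 2.83 × 10^-4 M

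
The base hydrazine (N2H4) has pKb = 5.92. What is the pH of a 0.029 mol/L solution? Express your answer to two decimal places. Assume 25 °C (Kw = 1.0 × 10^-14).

N2H4 + H2O ⇌ N2H5+ + OH-
Kb = 10^(−5.92) = 1.20 × 10^-6
From the ICE table, Kb = [OH-]²/(0.029 − [OH-]) = 1.20 × 10^-6.
Assume [OH-] ≪ 0.029: [OH-] ≈ √(1.20 × 10^-6 × 0.029) = 1.87 × 10^-4 M
Check: 0.64% ionized — well under 5%, approximation valid.
pOH = 3.73, so pH = 14.00 − pOH = 10.27

pH = 10.27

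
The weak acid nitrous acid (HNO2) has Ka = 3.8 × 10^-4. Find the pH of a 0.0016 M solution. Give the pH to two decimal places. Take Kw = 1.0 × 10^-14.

HNO2 ⇌ NO2- + H+
From the ICE table, Ka = x²/(0.0016 − x) = 3.8 × 10^-4.
x is not negligible relative to C₀; solve x² + 0.00038·x − 6.08e-07 = 0.
x = [−0.00038 + √(0.00038² + 2.43e-06)]/2 = 6.13 × 10^-4 M
pH = −log(6.13 × 10^-4) = 3.21

pH = 3.21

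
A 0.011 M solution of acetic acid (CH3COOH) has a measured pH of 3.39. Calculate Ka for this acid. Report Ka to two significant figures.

Ka = 1.6 × 10^-5

[H+] = 10^(-3.39) = 4.07 × 10^-4 M
At equilibrium [HA] = 0.011 − 4.07 × 10^-4 = 1.06 × 10^-2 M
Ka = [H+][A-]/[HA] = (4.07 × 10^-4)² / 1.06 × 10^-2 = 1.6 × 10^-5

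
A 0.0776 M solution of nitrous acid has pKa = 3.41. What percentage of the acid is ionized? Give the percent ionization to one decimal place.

6.8%

HNO2 ⇌ NO2- + H+; let x = [H+] at equilibrium.
Ka = 10^(−3.41) = 3.89 × 10^-4
Ka = x²/(C₀ − x); solving the quadratic gives x = 5.30 × 10^-3 M.
Fraction ionized = 5.30 × 10^-3 / 0.0776 = 0.0683 → 6.8%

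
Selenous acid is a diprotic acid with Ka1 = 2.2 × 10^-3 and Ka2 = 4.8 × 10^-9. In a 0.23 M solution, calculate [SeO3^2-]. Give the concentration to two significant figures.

4.8 × 10^-9 M

First ionization gives [H+] ≈ [HSeO3-] = 2.14 × 10^-2 M.
Second step: Ka2 = [H+][SeO3^2-]/[HSeO3-] ≈ [SeO3^2-] (since [H+] ≈ [HSeO3-]).
So [SeO3^2-] ≈ Ka2.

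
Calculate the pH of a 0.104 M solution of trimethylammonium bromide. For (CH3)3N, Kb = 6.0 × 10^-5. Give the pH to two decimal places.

pH = 5.38

(CH3)3NH+ is the conjugate acid of the weak base (CH3)3N.
Ka = Kw/Kb = 1.0×10^-14 / 6.0 × 10^-5 = 1.67 × 10^-10
Let x = [H+] at equilibrium. Ka = x²/(0.104 − x).
Assume x ≪ 0.104: x ≈ √(1.67 × 10^-10 × 0.104) = 4.17 × 10^-6 M
(x/C₀ = 0.004% < 5%, so the approximation holds.)
pH = −log[H+] = −log(4.17 × 10^-6) = 5.38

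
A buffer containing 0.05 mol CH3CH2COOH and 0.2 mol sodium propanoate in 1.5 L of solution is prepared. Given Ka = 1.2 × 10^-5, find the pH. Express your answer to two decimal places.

pH = 5.52

pKa = −log(1.2 × 10^-5) = 4.921
Henderson–Hasselbalch: pH = pKa + log([CH3CH2COO-]/[CH3CH2COOH]) = 4.921 + log(0.2/0.05)
pH = 4.921 + (+0.602) = 5.52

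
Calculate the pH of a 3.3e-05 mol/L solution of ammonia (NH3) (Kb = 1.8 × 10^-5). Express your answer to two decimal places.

NH3 + H2O ⇌ NH4+ + OH-
Let x = [OH-] at equilibrium. Kb = x²/(3.3e-05 − x).
The 5% rule fails; solving x² + Kb·x − Kb·C₀ = 0 exactly:
x = (−Kb + √(Kb² + 4·Kb·C₀))/2 = 1.70 × 10^-5 M
pOH = −log(1.70 × 10^-5) = 4.77; pH = 14.00 − 4.77 = 9.23

pH = 9.23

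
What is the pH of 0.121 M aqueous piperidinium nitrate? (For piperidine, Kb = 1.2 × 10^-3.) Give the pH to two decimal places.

pH = 6.00

C5H10NH2+ is the conjugate acid of the weak base C5H10NH.
Ka = Kw/Kb = 1.0×10^-14 / 1.2 × 10^-3 = 8.33 × 10^-12
Let x = [H+] at equilibrium. Ka = x²/(0.121 − x).
Assume x ≪ 0.121: x ≈ √(8.33 × 10^-12 × 0.121) = 1.00 × 10^-6 M
(x/C₀ = 0.00083% < 5%, so the approximation holds.)
pH = −log[H+] = −log(1.00 × 10^-6) = 6.00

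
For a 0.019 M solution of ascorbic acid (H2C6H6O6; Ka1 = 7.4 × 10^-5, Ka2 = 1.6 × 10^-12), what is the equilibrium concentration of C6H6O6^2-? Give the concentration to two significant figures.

First ionization gives [H+] ≈ [HC6H6O6-] = 1.15 × 10^-3 M.
Second step: Ka2 = [H+][C6H6O6^2-]/[HC6H6O6-] ≈ [C6H6O6^2-] (since [H+] ≈ [HC6H6O6-]).
So [C6H6O6^2-] ≈ Ka2.

1.6 × 10^-12 M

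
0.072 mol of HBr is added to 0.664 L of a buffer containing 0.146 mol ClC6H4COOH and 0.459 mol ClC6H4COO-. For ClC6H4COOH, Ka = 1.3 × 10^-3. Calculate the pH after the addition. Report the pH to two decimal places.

After neutralization: n(ClC6H4COOH) = 0.218 mol, n(ClC6H4COO-) = 0.387 mol.
pKa = −log(1.3 × 10^-3) = 2.886
Henderson–Hasselbalch with mole ratio 0.387/0.218: pH = 2.886 + (+0.249)

pH = 3.14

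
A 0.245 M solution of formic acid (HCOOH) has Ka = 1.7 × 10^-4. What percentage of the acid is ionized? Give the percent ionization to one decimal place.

2.6%

HCOOH ⇌ HCOO- + H+; let x = [H+] at equilibrium.
x ≈ √(Ka·C₀) = √(1.7 × 10^-4 × 0.245) = 6.45 × 10^-3 M
Fraction ionized = 6.45 × 10^-3 / 0.245 = 0.0263 → 2.6%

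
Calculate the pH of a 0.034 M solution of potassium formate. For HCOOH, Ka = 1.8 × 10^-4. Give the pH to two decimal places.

pH = 8.14

HCOO- is the conjugate base of the weak acid HCOOH.
Kb = Kw/Ka = 1.0×10^-14 / 1.8 × 10^-4 = 5.56 × 10^-11
Let x = [OH-] at equilibrium. Kb = x²/(0.034 − x).
Assume x ≪ 0.034: x ≈ √(5.56 × 10^-11 × 0.034) = 1.37 × 10^-6 M
pOH = 5.86, so pH = 14.00 − pOH = 8.14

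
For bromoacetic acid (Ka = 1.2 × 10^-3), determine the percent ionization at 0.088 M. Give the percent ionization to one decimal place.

BrCH2COOH ⇌ BrCH2COO- + H+; let x = [H+] at equilibrium.
Ka = x²/(C₀ − x); solving the quadratic gives x = 9.69 × 10^-3 M.
% ionization = x/C₀ × 100% = 9.69 × 10^-3/0.088 × 100% = 11.0%

11.0%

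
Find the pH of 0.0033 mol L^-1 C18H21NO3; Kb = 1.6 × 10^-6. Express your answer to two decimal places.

C18H21NO3 + H2O ⇌ C18H22NO3+ + OH-
Kb = x²/(0.0033 − x) = 1.6 × 10^-6
Since Kb ≪ C₀, x ≈ √(Kb·C₀) = 7.27 × 10^-5 M.
Check: 2.2% ionized — well under 5%, approximation valid.
pOH = 4.14, so pH = 14.00 − pOH = 9.86

pH = 9.86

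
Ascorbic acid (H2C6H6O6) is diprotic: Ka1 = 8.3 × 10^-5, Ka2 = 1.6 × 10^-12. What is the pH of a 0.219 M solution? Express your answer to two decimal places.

pH = 2.37

Since Ka1 ≫ Ka2, the first ionization dominates [H+].
Ka1 = x²/(0.219 − x) = 8.3 × 10^-5
x ≈ √(8.3 × 10^-5 × 0.219) = 4.26 × 10^-3 M
pH = −log(4.26 × 10^-3) = 2.37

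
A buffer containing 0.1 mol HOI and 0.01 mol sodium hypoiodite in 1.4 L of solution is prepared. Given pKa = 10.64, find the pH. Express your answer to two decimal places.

Henderson–Hasselbalch: pH = pKa + log([OI-]/[HOI]) = 10.64 + log(0.01/0.1)
pH = 10.64 + (-1.000) = 9.64

pH = 9.64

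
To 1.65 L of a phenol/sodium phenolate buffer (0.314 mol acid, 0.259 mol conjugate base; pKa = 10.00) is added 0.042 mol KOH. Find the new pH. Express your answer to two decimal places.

After neutralization: n(C6H5OH) = 0.272 mol, n(C6H5O-) = 0.301 mol.
pH = pKa + log([A⁻]/[HA]) = 10.00 + log(0.301/0.272) = 10.00 +0.044

pH = 10.04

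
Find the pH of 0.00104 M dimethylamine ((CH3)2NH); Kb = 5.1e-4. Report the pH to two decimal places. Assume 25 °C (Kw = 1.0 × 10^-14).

pH = 10.71

(CH3)2NH + H2O ⇌ (CH3)2NH2+ + OH-
Kb = [OH-]²/(0.00104 − [OH-]) = 5.1 × 10^-4
[OH-] is not negligible relative to C₀; solve [OH-]² + 0.00051·[OH-] − 5.3e-07 = 0.
[OH-] = [−0.00051 + √(0.00051² + 2.12e-06)]/2 = 5.17 × 10^-4 M
pOH = −log(5.17 × 10^-4) = 3.29; pH = 14.00 − 3.29 = 10.71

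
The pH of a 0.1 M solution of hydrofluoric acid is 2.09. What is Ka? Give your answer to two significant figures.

[H+] = 10^(-2.09) = 8.13 × 10^-3 M
At equilibrium [HA] = 0.1 − 8.13 × 10^-3 = 9.19 × 10^-2 M
Ka = [H+][A-]/[HA] = (8.13 × 10^-3)² / 9.19 × 10^-2 = 7.2 × 10^-4

Ka = 7.2 × 10^-4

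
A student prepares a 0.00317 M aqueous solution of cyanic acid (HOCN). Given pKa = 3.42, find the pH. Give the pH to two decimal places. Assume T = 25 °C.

pH = 3.03

HOCN ⇌ OCN- + H+
Ka = 10^(−3.42) = 3.80 × 10^-4
From the ICE table, Ka = x²/(0.00317 − x) = 3.80 × 10^-4.
x is not negligible relative to C₀; solve x² + 0.00038·x − 1.2e-06 = 0.
x = [−0.00038 + √(0.00038² + 4.82e-06)]/2 = 9.24 × 10^-4 M
pH = −log(9.24 × 10^-4) = 3.03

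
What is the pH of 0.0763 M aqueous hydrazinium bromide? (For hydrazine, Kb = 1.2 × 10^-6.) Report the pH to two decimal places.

N2H5+ is the conjugate acid of the weak base N2H4.
Ka = Kw/Kb = 1.0×10^-14 / 1.2 × 10^-6 = 8.33 × 10^-9
Let x = [H+] at equilibrium. Ka = x²/(0.0763 − x).
Since Ka ≪ C₀, x ≈ √(Ka·C₀) = 2.52 × 10^-5 M.
Check: 0.033% ionized — well under 5%, approximation valid.
pH = −log(2.52 × 10^-5) = 4.60

pH = 4.60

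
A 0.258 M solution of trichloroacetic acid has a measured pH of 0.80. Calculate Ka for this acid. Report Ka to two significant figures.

Ka = 2.5 × 10^-1

[H+] = 10^(-0.80) = 1.58 × 10^-1 M
At equilibrium [HA] = 0.258 − 1.58 × 10^-1 = 1.00 × 10^-1 M
Ka = [H+][A-]/[HA] = (1.58 × 10^-1)² / 1.00 × 10^-1 = 2.5 × 10^-1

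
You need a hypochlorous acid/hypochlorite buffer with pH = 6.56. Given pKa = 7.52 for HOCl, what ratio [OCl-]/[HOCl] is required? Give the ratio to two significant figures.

pH = pKa + log(r) ⇒ log(r) = 6.56 − 7.52 = -0.96
r = [OCl-]/[HOCl] = 10^(-0.96) = 0.11

ratio = 0.11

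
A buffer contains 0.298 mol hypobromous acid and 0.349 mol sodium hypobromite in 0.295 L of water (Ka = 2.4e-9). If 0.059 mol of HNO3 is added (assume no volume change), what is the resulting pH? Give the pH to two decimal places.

After neutralization: n(HOBr) = 0.357 mol, n(OBr-) = 0.29 mol.
pKa = −log(2.4 × 10^-9) = 8.620
pH = pKa + log([A⁻]/[HA]) = 8.620 + log(0.29/0.357) = 8.620 -0.090

pH = 8.53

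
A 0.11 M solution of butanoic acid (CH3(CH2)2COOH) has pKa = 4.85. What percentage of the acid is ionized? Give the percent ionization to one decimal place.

1.1%

CH3(CH2)2COOH ⇌ CH3(CH2)2COO- + H+; let x = [H+] at equilibrium.
Ka = 10^(−4.85) = 1.41 × 10^-5
x ≈ √(Ka·C₀) = √(1.41 × 10^-5 × 0.11) = 1.25 × 10^-3 M
% ionization = x/C₀ × 100% = 1.25 × 10^-3/0.11 × 100% = 1.1%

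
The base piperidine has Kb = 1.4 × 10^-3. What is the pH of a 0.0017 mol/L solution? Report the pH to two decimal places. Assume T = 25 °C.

pH = 11.00

C5H10NH + H2O ⇌ C5H10NH2+ + OH-
From the ICE table, Kb = [OH-]²/(0.0017 − [OH-]) = 1.4 × 10^-3.
The 5% rule fails; solving [OH-]² + Kb·[OH-] − Kb·C₀ = 0 exactly:
[OH-] = (−Kb + √(Kb² + 4·Kb·C₀))/2 = 9.94 × 10^-4 M
pOH = −log(9.94 × 10^-4) = 3.00; pH = 14.00 − 3.00 = 11.00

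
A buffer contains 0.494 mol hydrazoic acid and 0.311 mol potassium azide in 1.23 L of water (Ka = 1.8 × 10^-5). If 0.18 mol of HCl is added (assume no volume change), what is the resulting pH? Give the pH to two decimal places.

After neutralization: n(HN3) = 0.674 mol, n(N3-) = 0.131 mol.
pKa = −log(1.8 × 10^-5) = 4.745
pH = pKa + log(n_N3-/n_HN3) = 4.745 + log(0.131/0.674) = 4.745 + (-0.711)

pH = 4.03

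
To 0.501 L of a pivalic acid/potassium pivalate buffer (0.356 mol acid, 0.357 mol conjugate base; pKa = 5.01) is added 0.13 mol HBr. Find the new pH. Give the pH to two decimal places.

pH = 4.68

After neutralization: n((CH3)3CCOOH) = 0.486 mol, n((CH3)3CCOO-) = 0.227 mol.
pH = pKa + log(n_(CH3)3CCOO-/n_(CH3)3CCOOH) = 5.01 + log(0.227/0.486) = 5.01 + (-0.331)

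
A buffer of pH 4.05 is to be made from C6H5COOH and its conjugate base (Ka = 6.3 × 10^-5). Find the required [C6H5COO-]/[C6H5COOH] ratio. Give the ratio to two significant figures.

ratio = 0.71

pKa = -log(6.3 × 10^-5) = 4.201
pH = pKa + log(r) ⇒ log(r) = 4.05 − 4.201 = -0.151
r = [C6H5COO-]/[C6H5COOH] = 10^(-0.151) = 0.706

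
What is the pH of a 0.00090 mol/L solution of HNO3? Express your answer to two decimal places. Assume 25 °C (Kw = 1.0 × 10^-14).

pH = 3.05

HNO3 is a strong acid and dissociates completely, so [H+] = 0.00090 M.
pH = -log(0.0009) = 3.05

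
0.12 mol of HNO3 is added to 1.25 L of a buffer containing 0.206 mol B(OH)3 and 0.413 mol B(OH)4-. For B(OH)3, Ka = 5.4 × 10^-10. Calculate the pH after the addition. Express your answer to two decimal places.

After neutralization: n(B(OH)3) = 0.326 mol, n(B(OH)4-) = 0.293 mol.
pKa = −log(5.4 × 10^-10) = 9.268
pH = pKa + log(n_B(OH)4-/n_B(OH)3) = 9.268 + log(0.293/0.326) = 9.268 + (-0.046)

pH = 9.22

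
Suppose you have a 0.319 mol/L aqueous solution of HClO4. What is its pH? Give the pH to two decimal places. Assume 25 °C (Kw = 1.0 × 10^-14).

pH = 0.50

HClO4 is a strong acid and dissociates completely, so [H+] = 0.319 M.
pH = -log(0.319) = 0.50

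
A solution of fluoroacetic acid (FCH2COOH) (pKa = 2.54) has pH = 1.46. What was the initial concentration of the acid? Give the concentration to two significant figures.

[H+] = 10^(-1.46) = 3.47 × 10^-2 M = x
Ka = 10^(−2.54) = 2.88 × 10^-3
Ka = x²/(C₀ − x) ⇒ C₀ = x + x²/Ka
C₀ = 3.47 × 10^-2 + (3.47 × 10^-2)²/(2.88 × 10^-3) = 4.53 × 10^-1 M

C₀ = 4.5 × 10^-1 M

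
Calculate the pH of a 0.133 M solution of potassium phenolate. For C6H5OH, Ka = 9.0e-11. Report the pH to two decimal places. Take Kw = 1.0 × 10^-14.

pH = 11.58

C6H5O- is the conjugate base of the weak acid C6H5OH.
Kb = Kw/Ka = 1.0×10^-14 / 9.0 × 10^-11 = 1.11 × 10^-4
From the ICE table, Kb = [OH-]²/(0.133 − [OH-]) = 1.11 × 10^-4.
Neglecting [OH-] in the denominator: [OH-] = √(1.11 × 10^-4 × 0.133) = 3.84 × 10^-3 M
pOH = −log(3.84 × 10^-3) = 2.42; pH = 14.00 − 2.42 = 11.58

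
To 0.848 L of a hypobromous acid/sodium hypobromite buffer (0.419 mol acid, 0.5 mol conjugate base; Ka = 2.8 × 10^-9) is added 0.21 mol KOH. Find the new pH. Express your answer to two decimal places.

After neutralization: n(HOBr) = 0.209 mol, n(OBr-) = 0.71 mol.
pKa = −log(2.8 × 10^-9) = 8.553
Henderson–Hasselbalch with mole ratio 0.71/0.209: pH = 8.553 + (+0.531)

pH = 9.08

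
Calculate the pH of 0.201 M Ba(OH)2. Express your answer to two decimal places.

Ba(OH)2 is a strong base (each formula unit releases 2 OH-); [OH-] = 0.402 M.
pOH = -log(0.402) = 0.40
pH = 14.00 - 0.40 = 13.60

pH = 13.60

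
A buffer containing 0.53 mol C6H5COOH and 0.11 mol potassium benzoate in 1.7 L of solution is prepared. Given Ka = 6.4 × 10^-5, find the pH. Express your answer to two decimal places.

pKa = −log(6.4 × 10^-5) = 4.194
pH = pKa + log([A⁻]/[HA]) = 4.194 + log(0.11/0.53)
pH = 4.194 + (-0.683) = 3.51

pH = 3.51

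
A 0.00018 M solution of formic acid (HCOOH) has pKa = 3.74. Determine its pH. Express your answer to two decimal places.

pH = 3.95

HCOOH ⇌ HCOO- + H+
Ka = 10^(−3.74) = 1.82 × 10^-4
From the ICE table, Ka = x²/(0.00018 − x) = 1.82 × 10^-4.
Here C₀/Ka ≈ 0.989, so the small-x approximation fails. Use the quadratic:
x = [−0.000182 + √(0.000182² + 1.31e-07)]/2 = 1.12 × 10^-4 M
pH = −log[H+] = −log(1.12 × 10^-4) = 3.95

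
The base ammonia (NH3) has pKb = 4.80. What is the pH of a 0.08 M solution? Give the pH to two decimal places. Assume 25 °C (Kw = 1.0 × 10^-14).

NH3 + H2O ⇌ NH4+ + OH-
Kb = 10^(−4.80) = 1.58 × 10^-5
Kb = [OH-]²/(0.08 − [OH-]) = 1.58 × 10^-5
Since Kb ≪ C₀, [OH-] ≈ √(Kb·C₀) = 1.12 × 10^-3 M.
pOH = 2.95, so pH = 14.00 − pOH = 11.05

pH = 11.05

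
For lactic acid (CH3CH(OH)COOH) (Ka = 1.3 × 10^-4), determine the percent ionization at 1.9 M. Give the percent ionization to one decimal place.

0.8%

CH3CH(OH)COOH ⇌ CH3CH(OH)COO- + H+; let x = [H+] at equilibrium.
x ≈ √(Ka·C₀) = √(1.3 × 10^-4 × 1.9) = 1.57 × 10^-2 M
Fraction ionized = 1.57 × 10^-2 / 1.9 = 0.0083 → 0.8%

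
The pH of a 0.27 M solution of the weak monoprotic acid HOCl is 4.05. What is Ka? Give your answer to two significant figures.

[H+] = 10^(-4.05) = 8.91 × 10^-5 M
At equilibrium [HA] = 0.27 − 8.91 × 10^-5 = 2.70 × 10^-1 M
Ka = [H+][A-]/[HA] = (8.91 × 10^-5)² / 2.70 × 10^-1 = 2.9 × 10^-8

Ka = 2.9 × 10^-8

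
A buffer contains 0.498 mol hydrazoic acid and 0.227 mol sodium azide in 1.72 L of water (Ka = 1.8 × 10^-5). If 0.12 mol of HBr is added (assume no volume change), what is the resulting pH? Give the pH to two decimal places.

Added H+ converts N3- to HN3: HN3 → 0.618 mol, N3- → 0.107 mol.
pKa = −log(1.8 × 10^-5) = 4.745
Henderson–Hasselbalch with mole ratio 0.107/0.618: pH = 4.745 + (-0.762)

pH = 3.98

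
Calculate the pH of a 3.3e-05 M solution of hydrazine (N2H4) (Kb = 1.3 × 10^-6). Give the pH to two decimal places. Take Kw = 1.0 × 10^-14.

N2H4 + H2O ⇌ N2H5+ + OH-
From the ICE table, Kb = x²/(3.3e-05 − x) = 1.3 × 10^-6.
The 5% rule fails; solving x² + Kb·x − Kb·C₀ = 0 exactly:
x = (−Kb + √(Kb² + 4·Kb·C₀))/2 = 5.93 × 10^-6 M
pOH = −log(5.93 × 10^-6) = 5.23; pH = 14.00 − 5.23 = 8.77

pH = 8.77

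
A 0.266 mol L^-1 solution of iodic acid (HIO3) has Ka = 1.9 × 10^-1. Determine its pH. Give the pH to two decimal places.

pH = 0.83

HIO3 ⇌ IO3- + H+
Ka = x²/(0.266 − x) = 1.9 × 10^-1
Here C₀/Ka ≈ 1.4, so the small-x approximation fails. Use the quadratic:
x = [−0.19 + √(0.19² + 0.202)]/2 = 1.49 × 10^-1 M
pH = −log(1.49 × 10^-1) = 0.83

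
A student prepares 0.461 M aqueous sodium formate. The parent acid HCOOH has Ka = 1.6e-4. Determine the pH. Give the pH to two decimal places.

HCOO- is the conjugate base of the weak acid HCOOH.
Kb = Kw/Ka = 1.0×10^-14 / 1.6 × 10^-4 = 6.25 × 10^-11
Let x = [OH-] at equilibrium. Kb = x²/(0.461 − x).
Assume x ≪ 0.461: x ≈ √(6.25 × 10^-11 × 0.461) = 5.37 × 10^-6 M
(x/C₀ = 0.0012% < 5%, so the approximation holds.)
pOH = 5.27, so pH = 14.00 − pOH = 8.73

pH = 8.73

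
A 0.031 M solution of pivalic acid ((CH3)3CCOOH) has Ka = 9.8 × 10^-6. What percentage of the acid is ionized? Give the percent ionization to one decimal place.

1.8%

(CH3)3CCOOH ⇌ (CH3)3CCOO- + H+; let x = [H+] at equilibrium.
x ≈ √(Ka·C₀) = √(9.8 × 10^-6 × 0.031) = 5.51 × 10^-4 M
% ionization = x/C₀ × 100% = 5.51 × 10^-4/0.031 × 100% = 1.8%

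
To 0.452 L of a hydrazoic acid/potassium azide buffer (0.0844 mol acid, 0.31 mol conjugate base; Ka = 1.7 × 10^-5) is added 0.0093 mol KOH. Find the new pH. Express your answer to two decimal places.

OH- converts HN3 to N3-: HN3 → 0.0751 mol, N3- → 0.319 mol.
pKa = −log(1.7 × 10^-5) = 4.770
pH = pKa + log([A⁻]/[HA]) = 4.770 + log(0.319/0.0751) = 4.770 +0.628

pH = 5.40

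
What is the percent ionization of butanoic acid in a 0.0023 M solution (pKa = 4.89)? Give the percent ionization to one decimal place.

7.2%

CH3(CH2)2COOH ⇌ CH3(CH2)2COO- + H+; let x = [H+] at equilibrium.
Ka = 10^(−4.89) = 1.29 × 10^-5
Ka = x²/(C₀ − x); solving the quadratic gives x = 1.66 × 10^-4 M.
Fraction ionized = 1.66 × 10^-4 / 0.0023 = 0.0722 → 7.2%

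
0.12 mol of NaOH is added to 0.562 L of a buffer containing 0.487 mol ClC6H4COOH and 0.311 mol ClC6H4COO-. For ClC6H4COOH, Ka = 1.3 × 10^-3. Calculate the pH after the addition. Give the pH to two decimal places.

After neutralization: n(ClC6H4COOH) = 0.367 mol, n(ClC6H4COO-) = 0.431 mol.
pKa = −log(1.3 × 10^-3) = 2.886
pH = pKa + log([A⁻]/[HA]) = 2.886 + log(0.431/0.367) = 2.886 +0.070

pH = 2.96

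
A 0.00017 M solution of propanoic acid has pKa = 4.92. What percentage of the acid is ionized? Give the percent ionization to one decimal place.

CH3CH2COOH ⇌ CH3CH2COO- + H+; let x = [H+] at equilibrium.
Ka = 10^(−4.92) = 1.20 × 10^-5
Ka = x²/(C₀ − x); solving the quadratic gives x = 3.96 × 10^-5 M.
% ionization = x/C₀ × 100% = 3.96 × 10^-5/0.00017 × 100% = 23.3%

23.3%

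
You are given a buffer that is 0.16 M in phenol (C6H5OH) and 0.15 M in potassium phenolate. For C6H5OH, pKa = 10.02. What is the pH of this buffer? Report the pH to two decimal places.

pH = 9.99

pH = pKa + log([A⁻]/[HA]) = 10.02 + log(0.15/0.16)
pH = 10.02 + (-0.028) = 9.99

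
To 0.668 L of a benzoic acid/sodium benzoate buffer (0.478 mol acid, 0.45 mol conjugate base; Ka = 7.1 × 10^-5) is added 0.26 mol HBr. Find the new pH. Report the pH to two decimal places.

Added H+ converts C6H5COO- to C6H5COOH: C6H5COOH → 0.738 mol, C6H5COO- → 0.19 mol.
pKa = −log(7.1 × 10^-5) = 4.149
pH = pKa + log([A⁻]/[HA]) = 4.149 + log(0.19/0.738) = 4.149 -0.589

pH = 3.56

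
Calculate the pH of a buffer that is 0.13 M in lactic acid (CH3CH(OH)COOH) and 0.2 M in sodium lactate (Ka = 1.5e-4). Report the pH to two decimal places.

pKa = −log(1.5 × 10^-4) = 3.824
Using pH = pKa + log([base]/[acid]) with [base]/[acid] = 0.2/0.13:
pH = 3.824 + (+0.187) = 4.01

pH = 4.01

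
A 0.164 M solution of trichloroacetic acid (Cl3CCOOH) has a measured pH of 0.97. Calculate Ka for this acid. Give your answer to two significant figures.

[H+] = 10^(-0.97) = 1.07 × 10^-1 M
At equilibrium [HA] = 0.164 − 1.07 × 10^-1 = 5.70 × 10^-2 M
Ka = [H+][A-]/[HA] = (1.07 × 10^-1)² / 5.70 × 10^-2 = 2.0 × 10^-1

Ka = 2.0 × 10^-1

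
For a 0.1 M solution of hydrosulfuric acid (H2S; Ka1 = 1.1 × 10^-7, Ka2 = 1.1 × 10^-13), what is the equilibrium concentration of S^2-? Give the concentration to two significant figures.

First ionization gives [H+] ≈ [HS-] = 1.05 × 10^-4 M.
Second step: Ka2 = [H+][S^2-]/[HS-] ≈ [S^2-] (since [H+] ≈ [HS-]).
So [S^2-] ≈ Ka2.

1.1 × 10^-13 M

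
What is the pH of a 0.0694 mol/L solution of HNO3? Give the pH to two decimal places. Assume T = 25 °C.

HNO3 is a strong acid and dissociates completely, so [H+] = 0.0694 M.
pH = -log(0.0694) = 1.16

pH = 1.16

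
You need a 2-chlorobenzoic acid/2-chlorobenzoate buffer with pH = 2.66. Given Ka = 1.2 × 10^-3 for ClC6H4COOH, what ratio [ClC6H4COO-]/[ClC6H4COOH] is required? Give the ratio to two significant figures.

pKa = -log(1.2 × 10^-3) = 2.921
pH = pKa + log(r) ⇒ log(r) = 2.66 − 2.921 = -0.261
r = [ClC6H4COO-]/[ClC6H4COOH] = 10^(-0.261) = 0.548

ratio = 0.55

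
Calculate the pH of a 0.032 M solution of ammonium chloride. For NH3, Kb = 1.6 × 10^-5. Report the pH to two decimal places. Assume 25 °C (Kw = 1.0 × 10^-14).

NH4+ is the conjugate acid of the weak base NH3.
Ka = Kw/Kb = 1.0×10^-14 / 1.6 × 10^-5 = 6.25 × 10^-10
From the ICE table, Ka = x²/(0.032 − x) = 6.25 × 10^-10.
Since Ka ≪ C₀, x ≈ √(Ka·C₀) = 4.47 × 10^-6 M.
Check: 0.014% ionized — well under 5%, approximation valid.
pH = −log(4.47 × 10^-6) = 5.35

pH = 5.35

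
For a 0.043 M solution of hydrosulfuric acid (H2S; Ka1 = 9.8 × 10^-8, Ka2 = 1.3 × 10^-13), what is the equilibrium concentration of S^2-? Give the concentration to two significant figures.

1.3 × 10^-13 M

First ionization gives [H+] ≈ [HS-] = 6.49 × 10^-5 M.
Second step: Ka2 = [H+][S^2-]/[HS-] ≈ [S^2-] (since [H+] ≈ [HS-]).
So [S^2-] ≈ Ka2.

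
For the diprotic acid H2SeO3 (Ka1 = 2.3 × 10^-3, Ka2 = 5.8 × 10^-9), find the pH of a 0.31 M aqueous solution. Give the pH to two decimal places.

pH = 1.59

Ka1 ≫ Ka2, so treat the first dissociation as the only significant source of H+.
Ka1 = x²/(0.31 − x) = 2.3 × 10^-3
Solving the quadratic: x = (−Ka1 + √(Ka1² + 4·Ka1·C₀))/2 = 2.56 × 10^-2 M
pH = −log(2.56 × 10^-2) = 1.59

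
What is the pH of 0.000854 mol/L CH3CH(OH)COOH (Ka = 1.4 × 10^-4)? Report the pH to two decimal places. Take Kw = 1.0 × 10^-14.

CH3CH(OH)COOH ⇌ CH3CH(OH)COO- + H+
From the ICE table, Ka = [H+]²/(0.000854 − [H+]) = 1.4 × 10^-4.
The 5% rule fails; solving [H+]² + Ka·[H+] − Ka·C₀ = 0 exactly:
[H+] = [−0.00014 + √(0.00014² + 4.78e-07)]/2 = 2.83 × 10^-4 M
pH = −log(2.83 × 10^-4) = 3.55

pH = 3.55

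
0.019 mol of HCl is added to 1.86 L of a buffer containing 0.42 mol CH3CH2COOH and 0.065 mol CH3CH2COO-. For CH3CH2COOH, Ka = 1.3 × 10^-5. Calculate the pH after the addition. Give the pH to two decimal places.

pH = 3.91

Added H+ converts CH3CH2COO- to CH3CH2COOH: CH3CH2COOH → 0.439 mol, CH3CH2COO- → 0.046 mol.
pKa = −log(1.3 × 10^-5) = 4.886
pH = pKa + log([A⁻]/[HA]) = 4.886 + log(0.046/0.439) = 4.886 -0.980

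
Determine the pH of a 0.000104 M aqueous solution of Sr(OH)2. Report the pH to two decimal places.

pH = 10.32

Sr(OH)2 is a strong base (each formula unit releases 2 OH-); [OH-] = 0.000208 M.
pOH = -log(0.000208) = 3.68
pH = 14.00 - 3.68 = 10.32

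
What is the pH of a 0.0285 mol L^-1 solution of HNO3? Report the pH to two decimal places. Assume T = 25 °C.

pH = 1.55

HNO3 is a strong acid and dissociates completely, so [H+] = 0.0285 M.
pH = -log(0.0285) = 1.55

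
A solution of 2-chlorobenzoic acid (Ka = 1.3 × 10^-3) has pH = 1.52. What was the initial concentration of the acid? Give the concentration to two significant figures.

C₀ = 7.3 × 10^-1 M

[H+] = 10^(-1.52) = 3.02 × 10^-2 M = x
Ka = x²/(C₀ − x) ⇒ C₀ = x + x²/Ka
C₀ = 3.02 × 10^-2 + (3.02 × 10^-2)²/(1.3 × 10^-3) = 7.32 × 10^-1 M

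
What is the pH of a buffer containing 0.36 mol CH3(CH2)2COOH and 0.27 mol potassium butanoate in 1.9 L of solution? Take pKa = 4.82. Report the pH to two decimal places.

Using pH = pKa + log([base]/[acid]) with [base]/[acid] = 0.27/0.36:
pH = 4.82 + (-0.125) = 4.70

pH = 4.70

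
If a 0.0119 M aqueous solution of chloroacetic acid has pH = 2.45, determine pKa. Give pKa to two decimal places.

pKa = 2.82

[H+] = 10^(-2.45) = 3.55 × 10^-3 M
At equilibrium [HA] = 0.0119 − 3.55 × 10^-3 = 8.35 × 10^-3 M
Ka = [H+][A-]/[HA] = (3.55 × 10^-3)² / 8.35 × 10^-3 = 1.51 × 10^-3
pKa = -log(1.51 × 10^-3) = 2.82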